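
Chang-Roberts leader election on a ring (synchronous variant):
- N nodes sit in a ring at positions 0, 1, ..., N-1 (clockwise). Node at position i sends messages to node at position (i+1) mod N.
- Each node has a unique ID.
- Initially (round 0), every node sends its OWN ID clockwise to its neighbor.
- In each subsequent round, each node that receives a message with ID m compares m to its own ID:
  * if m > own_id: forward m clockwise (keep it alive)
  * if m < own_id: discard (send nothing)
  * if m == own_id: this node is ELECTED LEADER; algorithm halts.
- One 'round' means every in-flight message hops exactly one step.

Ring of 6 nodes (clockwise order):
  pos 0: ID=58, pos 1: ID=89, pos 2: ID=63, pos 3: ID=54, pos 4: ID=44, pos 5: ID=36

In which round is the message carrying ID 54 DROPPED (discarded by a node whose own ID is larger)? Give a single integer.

Round 1: pos1(id89) recv 58: drop; pos2(id63) recv 89: fwd; pos3(id54) recv 63: fwd; pos4(id44) recv 54: fwd; pos5(id36) recv 44: fwd; pos0(id58) recv 36: drop
Round 2: pos3(id54) recv 89: fwd; pos4(id44) recv 63: fwd; pos5(id36) recv 54: fwd; pos0(id58) recv 44: drop
Round 3: pos4(id44) recv 89: fwd; pos5(id36) recv 63: fwd; pos0(id58) recv 54: drop
Round 4: pos5(id36) recv 89: fwd; pos0(id58) recv 63: fwd
Round 5: pos0(id58) recv 89: fwd; pos1(id89) recv 63: drop
Round 6: pos1(id89) recv 89: ELECTED
Message ID 54 originates at pos 3; dropped at pos 0 in round 3

Answer: 3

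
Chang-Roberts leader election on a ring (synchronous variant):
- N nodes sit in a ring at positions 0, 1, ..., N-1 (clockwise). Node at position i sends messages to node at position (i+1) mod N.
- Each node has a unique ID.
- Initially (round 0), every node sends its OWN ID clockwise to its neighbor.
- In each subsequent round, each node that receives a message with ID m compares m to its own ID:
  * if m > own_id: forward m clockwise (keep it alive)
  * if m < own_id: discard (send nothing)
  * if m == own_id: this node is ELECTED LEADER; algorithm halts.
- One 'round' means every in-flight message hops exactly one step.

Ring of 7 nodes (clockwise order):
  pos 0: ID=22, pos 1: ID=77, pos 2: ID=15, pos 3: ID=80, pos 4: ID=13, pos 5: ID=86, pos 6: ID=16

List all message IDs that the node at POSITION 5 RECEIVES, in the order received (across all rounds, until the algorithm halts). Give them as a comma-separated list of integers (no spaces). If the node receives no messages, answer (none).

Round 1: pos1(id77) recv 22: drop; pos2(id15) recv 77: fwd; pos3(id80) recv 15: drop; pos4(id13) recv 80: fwd; pos5(id86) recv 13: drop; pos6(id16) recv 86: fwd; pos0(id22) recv 16: drop
Round 2: pos3(id80) recv 77: drop; pos5(id86) recv 80: drop; pos0(id22) recv 86: fwd
Round 3: pos1(id77) recv 86: fwd
Round 4: pos2(id15) recv 86: fwd
Round 5: pos3(id80) recv 86: fwd
Round 6: pos4(id13) recv 86: fwd
Round 7: pos5(id86) recv 86: ELECTED

Answer: 13,80,86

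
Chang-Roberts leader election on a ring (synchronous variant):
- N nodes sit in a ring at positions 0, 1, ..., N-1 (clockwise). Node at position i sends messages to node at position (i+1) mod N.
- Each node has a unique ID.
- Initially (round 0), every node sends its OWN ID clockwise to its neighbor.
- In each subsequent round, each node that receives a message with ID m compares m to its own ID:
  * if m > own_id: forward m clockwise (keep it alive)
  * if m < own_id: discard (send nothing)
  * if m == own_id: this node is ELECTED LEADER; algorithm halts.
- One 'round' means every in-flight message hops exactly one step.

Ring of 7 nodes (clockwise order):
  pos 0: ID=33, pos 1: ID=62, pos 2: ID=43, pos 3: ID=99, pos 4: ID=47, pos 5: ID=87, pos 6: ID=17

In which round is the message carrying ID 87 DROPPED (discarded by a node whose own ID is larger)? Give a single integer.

Answer: 5

Derivation:
Round 1: pos1(id62) recv 33: drop; pos2(id43) recv 62: fwd; pos3(id99) recv 43: drop; pos4(id47) recv 99: fwd; pos5(id87) recv 47: drop; pos6(id17) recv 87: fwd; pos0(id33) recv 17: drop
Round 2: pos3(id99) recv 62: drop; pos5(id87) recv 99: fwd; pos0(id33) recv 87: fwd
Round 3: pos6(id17) recv 99: fwd; pos1(id62) recv 87: fwd
Round 4: pos0(id33) recv 99: fwd; pos2(id43) recv 87: fwd
Round 5: pos1(id62) recv 99: fwd; pos3(id99) recv 87: drop
Round 6: pos2(id43) recv 99: fwd
Round 7: pos3(id99) recv 99: ELECTED
Message ID 87 originates at pos 5; dropped at pos 3 in round 5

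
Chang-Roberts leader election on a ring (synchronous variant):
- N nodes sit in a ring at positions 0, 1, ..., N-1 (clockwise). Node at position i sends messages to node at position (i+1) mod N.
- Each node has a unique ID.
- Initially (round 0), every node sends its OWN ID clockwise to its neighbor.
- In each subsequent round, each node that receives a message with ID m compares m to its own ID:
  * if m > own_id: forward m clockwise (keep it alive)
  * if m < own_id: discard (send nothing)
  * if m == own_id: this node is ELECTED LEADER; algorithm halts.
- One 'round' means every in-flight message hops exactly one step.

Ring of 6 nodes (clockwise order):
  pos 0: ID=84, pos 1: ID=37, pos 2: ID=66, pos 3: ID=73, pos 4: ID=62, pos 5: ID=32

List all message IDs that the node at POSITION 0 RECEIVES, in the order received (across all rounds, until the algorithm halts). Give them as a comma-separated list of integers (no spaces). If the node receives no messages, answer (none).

Answer: 32,62,73,84

Derivation:
Round 1: pos1(id37) recv 84: fwd; pos2(id66) recv 37: drop; pos3(id73) recv 66: drop; pos4(id62) recv 73: fwd; pos5(id32) recv 62: fwd; pos0(id84) recv 32: drop
Round 2: pos2(id66) recv 84: fwd; pos5(id32) recv 73: fwd; pos0(id84) recv 62: drop
Round 3: pos3(id73) recv 84: fwd; pos0(id84) recv 73: drop
Round 4: pos4(id62) recv 84: fwd
Round 5: pos5(id32) recv 84: fwd
Round 6: pos0(id84) recv 84: ELECTED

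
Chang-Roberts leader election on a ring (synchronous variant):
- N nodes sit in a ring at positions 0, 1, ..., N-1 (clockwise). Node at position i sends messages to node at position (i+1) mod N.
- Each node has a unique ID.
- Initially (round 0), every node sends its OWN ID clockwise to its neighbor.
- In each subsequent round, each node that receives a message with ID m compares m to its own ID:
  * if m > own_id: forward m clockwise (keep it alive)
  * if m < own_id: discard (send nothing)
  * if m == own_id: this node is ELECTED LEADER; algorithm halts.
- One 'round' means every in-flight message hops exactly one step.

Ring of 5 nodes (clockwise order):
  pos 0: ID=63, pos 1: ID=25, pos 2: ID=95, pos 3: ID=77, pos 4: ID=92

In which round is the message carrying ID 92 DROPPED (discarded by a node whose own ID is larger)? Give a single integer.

Round 1: pos1(id25) recv 63: fwd; pos2(id95) recv 25: drop; pos3(id77) recv 95: fwd; pos4(id92) recv 77: drop; pos0(id63) recv 92: fwd
Round 2: pos2(id95) recv 63: drop; pos4(id92) recv 95: fwd; pos1(id25) recv 92: fwd
Round 3: pos0(id63) recv 95: fwd; pos2(id95) recv 92: drop
Round 4: pos1(id25) recv 95: fwd
Round 5: pos2(id95) recv 95: ELECTED
Message ID 92 originates at pos 4; dropped at pos 2 in round 3

Answer: 3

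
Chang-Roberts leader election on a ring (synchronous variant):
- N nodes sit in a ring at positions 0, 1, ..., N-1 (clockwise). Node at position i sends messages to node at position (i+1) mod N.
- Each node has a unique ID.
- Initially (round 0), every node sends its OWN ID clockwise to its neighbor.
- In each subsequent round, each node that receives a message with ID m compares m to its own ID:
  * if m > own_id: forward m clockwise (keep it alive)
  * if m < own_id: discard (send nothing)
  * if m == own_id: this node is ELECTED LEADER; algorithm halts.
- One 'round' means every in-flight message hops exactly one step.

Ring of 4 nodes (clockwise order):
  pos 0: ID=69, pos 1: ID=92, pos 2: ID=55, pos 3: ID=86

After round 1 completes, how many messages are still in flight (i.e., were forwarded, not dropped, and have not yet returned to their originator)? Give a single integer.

Answer: 2

Derivation:
Round 1: pos1(id92) recv 69: drop; pos2(id55) recv 92: fwd; pos3(id86) recv 55: drop; pos0(id69) recv 86: fwd
After round 1: 2 messages still in flight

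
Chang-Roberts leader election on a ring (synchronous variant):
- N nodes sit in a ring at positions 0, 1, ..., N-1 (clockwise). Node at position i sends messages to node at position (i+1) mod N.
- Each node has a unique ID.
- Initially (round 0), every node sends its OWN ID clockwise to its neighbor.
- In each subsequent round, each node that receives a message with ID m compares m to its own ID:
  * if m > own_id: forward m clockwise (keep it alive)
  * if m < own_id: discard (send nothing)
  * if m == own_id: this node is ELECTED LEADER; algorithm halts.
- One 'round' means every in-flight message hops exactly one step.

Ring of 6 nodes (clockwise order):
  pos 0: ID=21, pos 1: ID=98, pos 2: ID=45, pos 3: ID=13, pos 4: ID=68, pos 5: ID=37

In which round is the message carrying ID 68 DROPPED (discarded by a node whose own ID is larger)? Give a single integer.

Answer: 3

Derivation:
Round 1: pos1(id98) recv 21: drop; pos2(id45) recv 98: fwd; pos3(id13) recv 45: fwd; pos4(id68) recv 13: drop; pos5(id37) recv 68: fwd; pos0(id21) recv 37: fwd
Round 2: pos3(id13) recv 98: fwd; pos4(id68) recv 45: drop; pos0(id21) recv 68: fwd; pos1(id98) recv 37: drop
Round 3: pos4(id68) recv 98: fwd; pos1(id98) recv 68: drop
Round 4: pos5(id37) recv 98: fwd
Round 5: pos0(id21) recv 98: fwd
Round 6: pos1(id98) recv 98: ELECTED
Message ID 68 originates at pos 4; dropped at pos 1 in round 3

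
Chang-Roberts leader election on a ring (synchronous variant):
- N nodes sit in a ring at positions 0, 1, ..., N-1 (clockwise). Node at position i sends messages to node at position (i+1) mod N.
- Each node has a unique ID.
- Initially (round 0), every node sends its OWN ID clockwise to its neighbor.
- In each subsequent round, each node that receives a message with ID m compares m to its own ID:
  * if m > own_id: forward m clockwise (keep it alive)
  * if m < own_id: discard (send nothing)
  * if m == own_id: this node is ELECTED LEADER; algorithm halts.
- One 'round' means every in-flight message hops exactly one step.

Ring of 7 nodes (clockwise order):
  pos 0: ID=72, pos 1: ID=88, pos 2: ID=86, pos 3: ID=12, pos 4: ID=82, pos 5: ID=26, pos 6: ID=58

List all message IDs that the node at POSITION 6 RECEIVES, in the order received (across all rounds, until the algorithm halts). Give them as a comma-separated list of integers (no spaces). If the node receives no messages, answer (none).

Answer: 26,82,86,88

Derivation:
Round 1: pos1(id88) recv 72: drop; pos2(id86) recv 88: fwd; pos3(id12) recv 86: fwd; pos4(id82) recv 12: drop; pos5(id26) recv 82: fwd; pos6(id58) recv 26: drop; pos0(id72) recv 58: drop
Round 2: pos3(id12) recv 88: fwd; pos4(id82) recv 86: fwd; pos6(id58) recv 82: fwd
Round 3: pos4(id82) recv 88: fwd; pos5(id26) recv 86: fwd; pos0(id72) recv 82: fwd
Round 4: pos5(id26) recv 88: fwd; pos6(id58) recv 86: fwd; pos1(id88) recv 82: drop
Round 5: pos6(id58) recv 88: fwd; pos0(id72) recv 86: fwd
Round 6: pos0(id72) recv 88: fwd; pos1(id88) recv 86: drop
Round 7: pos1(id88) recv 88: ELECTED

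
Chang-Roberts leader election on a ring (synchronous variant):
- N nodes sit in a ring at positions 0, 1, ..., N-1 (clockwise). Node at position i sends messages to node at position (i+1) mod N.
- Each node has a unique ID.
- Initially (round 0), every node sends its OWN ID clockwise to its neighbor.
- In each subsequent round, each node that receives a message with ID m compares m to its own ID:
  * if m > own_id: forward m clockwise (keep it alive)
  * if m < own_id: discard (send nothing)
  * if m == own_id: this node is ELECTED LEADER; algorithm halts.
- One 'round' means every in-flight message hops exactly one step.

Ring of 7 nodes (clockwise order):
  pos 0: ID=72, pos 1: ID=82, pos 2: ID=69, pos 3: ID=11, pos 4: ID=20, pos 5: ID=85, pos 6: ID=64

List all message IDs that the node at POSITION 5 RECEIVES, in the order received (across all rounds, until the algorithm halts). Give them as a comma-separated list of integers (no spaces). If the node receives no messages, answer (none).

Round 1: pos1(id82) recv 72: drop; pos2(id69) recv 82: fwd; pos3(id11) recv 69: fwd; pos4(id20) recv 11: drop; pos5(id85) recv 20: drop; pos6(id64) recv 85: fwd; pos0(id72) recv 64: drop
Round 2: pos3(id11) recv 82: fwd; pos4(id20) recv 69: fwd; pos0(id72) recv 85: fwd
Round 3: pos4(id20) recv 82: fwd; pos5(id85) recv 69: drop; pos1(id82) recv 85: fwd
Round 4: pos5(id85) recv 82: drop; pos2(id69) recv 85: fwd
Round 5: pos3(id11) recv 85: fwd
Round 6: pos4(id20) recv 85: fwd
Round 7: pos5(id85) recv 85: ELECTED

Answer: 20,69,82,85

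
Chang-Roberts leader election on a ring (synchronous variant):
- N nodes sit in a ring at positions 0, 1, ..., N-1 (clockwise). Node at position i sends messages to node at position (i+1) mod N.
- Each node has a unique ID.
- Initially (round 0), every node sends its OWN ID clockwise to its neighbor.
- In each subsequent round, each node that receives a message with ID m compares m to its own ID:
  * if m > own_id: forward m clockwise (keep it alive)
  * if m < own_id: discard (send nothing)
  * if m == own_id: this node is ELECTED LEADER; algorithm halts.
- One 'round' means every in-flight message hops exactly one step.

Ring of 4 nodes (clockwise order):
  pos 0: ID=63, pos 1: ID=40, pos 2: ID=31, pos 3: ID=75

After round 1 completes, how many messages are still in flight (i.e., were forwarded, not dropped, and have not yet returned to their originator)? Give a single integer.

Answer: 3

Derivation:
Round 1: pos1(id40) recv 63: fwd; pos2(id31) recv 40: fwd; pos3(id75) recv 31: drop; pos0(id63) recv 75: fwd
After round 1: 3 messages still in flight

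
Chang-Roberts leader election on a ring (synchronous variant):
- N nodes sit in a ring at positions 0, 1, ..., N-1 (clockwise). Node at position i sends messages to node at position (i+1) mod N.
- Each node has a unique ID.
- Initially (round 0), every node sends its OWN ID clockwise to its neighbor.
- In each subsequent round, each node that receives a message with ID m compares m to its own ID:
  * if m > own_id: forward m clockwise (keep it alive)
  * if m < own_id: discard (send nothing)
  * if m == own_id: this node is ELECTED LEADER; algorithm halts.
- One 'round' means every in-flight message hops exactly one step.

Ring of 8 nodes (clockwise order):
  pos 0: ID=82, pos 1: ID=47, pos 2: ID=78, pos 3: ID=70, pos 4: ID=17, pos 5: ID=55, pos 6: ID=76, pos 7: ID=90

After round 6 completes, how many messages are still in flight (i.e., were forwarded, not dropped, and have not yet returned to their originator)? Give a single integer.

Round 1: pos1(id47) recv 82: fwd; pos2(id78) recv 47: drop; pos3(id70) recv 78: fwd; pos4(id17) recv 70: fwd; pos5(id55) recv 17: drop; pos6(id76) recv 55: drop; pos7(id90) recv 76: drop; pos0(id82) recv 90: fwd
Round 2: pos2(id78) recv 82: fwd; pos4(id17) recv 78: fwd; pos5(id55) recv 70: fwd; pos1(id47) recv 90: fwd
Round 3: pos3(id70) recv 82: fwd; pos5(id55) recv 78: fwd; pos6(id76) recv 70: drop; pos2(id78) recv 90: fwd
Round 4: pos4(id17) recv 82: fwd; pos6(id76) recv 78: fwd; pos3(id70) recv 90: fwd
Round 5: pos5(id55) recv 82: fwd; pos7(id90) recv 78: drop; pos4(id17) recv 90: fwd
Round 6: pos6(id76) recv 82: fwd; pos5(id55) recv 90: fwd
After round 6: 2 messages still in flight

Answer: 2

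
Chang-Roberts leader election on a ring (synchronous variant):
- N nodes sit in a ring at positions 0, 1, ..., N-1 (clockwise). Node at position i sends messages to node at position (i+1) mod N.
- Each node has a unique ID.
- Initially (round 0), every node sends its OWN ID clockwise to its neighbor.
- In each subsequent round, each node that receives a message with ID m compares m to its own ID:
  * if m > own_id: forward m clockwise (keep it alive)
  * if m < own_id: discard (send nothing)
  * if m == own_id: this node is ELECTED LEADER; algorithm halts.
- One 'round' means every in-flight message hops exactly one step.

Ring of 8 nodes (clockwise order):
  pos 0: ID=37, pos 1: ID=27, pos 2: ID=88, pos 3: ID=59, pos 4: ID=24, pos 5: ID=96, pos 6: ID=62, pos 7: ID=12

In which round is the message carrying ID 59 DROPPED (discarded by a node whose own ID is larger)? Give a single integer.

Round 1: pos1(id27) recv 37: fwd; pos2(id88) recv 27: drop; pos3(id59) recv 88: fwd; pos4(id24) recv 59: fwd; pos5(id96) recv 24: drop; pos6(id62) recv 96: fwd; pos7(id12) recv 62: fwd; pos0(id37) recv 12: drop
Round 2: pos2(id88) recv 37: drop; pos4(id24) recv 88: fwd; pos5(id96) recv 59: drop; pos7(id12) recv 96: fwd; pos0(id37) recv 62: fwd
Round 3: pos5(id96) recv 88: drop; pos0(id37) recv 96: fwd; pos1(id27) recv 62: fwd
Round 4: pos1(id27) recv 96: fwd; pos2(id88) recv 62: drop
Round 5: pos2(id88) recv 96: fwd
Round 6: pos3(id59) recv 96: fwd
Round 7: pos4(id24) recv 96: fwd
Round 8: pos5(id96) recv 96: ELECTED
Message ID 59 originates at pos 3; dropped at pos 5 in round 2

Answer: 2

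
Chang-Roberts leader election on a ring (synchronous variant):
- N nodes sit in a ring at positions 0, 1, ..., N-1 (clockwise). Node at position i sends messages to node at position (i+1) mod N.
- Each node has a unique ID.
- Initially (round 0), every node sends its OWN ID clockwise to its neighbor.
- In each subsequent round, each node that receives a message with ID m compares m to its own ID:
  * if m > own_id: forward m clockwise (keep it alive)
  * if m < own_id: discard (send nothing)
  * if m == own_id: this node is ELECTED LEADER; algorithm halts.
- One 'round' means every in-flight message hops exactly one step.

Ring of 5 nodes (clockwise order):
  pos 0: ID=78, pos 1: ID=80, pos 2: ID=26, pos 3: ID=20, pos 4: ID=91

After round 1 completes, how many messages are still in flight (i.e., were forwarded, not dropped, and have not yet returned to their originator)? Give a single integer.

Answer: 3

Derivation:
Round 1: pos1(id80) recv 78: drop; pos2(id26) recv 80: fwd; pos3(id20) recv 26: fwd; pos4(id91) recv 20: drop; pos0(id78) recv 91: fwd
After round 1: 3 messages still in flight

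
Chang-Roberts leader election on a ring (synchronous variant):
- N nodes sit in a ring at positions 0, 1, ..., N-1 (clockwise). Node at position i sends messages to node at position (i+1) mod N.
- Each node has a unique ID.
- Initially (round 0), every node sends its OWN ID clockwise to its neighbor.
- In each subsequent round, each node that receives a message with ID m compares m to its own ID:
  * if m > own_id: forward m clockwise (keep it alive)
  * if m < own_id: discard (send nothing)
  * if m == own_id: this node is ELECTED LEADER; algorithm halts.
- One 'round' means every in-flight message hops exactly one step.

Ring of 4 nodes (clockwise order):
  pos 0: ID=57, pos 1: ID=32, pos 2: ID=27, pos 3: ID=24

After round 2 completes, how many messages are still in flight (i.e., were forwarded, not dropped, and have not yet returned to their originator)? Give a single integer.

Round 1: pos1(id32) recv 57: fwd; pos2(id27) recv 32: fwd; pos3(id24) recv 27: fwd; pos0(id57) recv 24: drop
Round 2: pos2(id27) recv 57: fwd; pos3(id24) recv 32: fwd; pos0(id57) recv 27: drop
After round 2: 2 messages still in flight

Answer: 2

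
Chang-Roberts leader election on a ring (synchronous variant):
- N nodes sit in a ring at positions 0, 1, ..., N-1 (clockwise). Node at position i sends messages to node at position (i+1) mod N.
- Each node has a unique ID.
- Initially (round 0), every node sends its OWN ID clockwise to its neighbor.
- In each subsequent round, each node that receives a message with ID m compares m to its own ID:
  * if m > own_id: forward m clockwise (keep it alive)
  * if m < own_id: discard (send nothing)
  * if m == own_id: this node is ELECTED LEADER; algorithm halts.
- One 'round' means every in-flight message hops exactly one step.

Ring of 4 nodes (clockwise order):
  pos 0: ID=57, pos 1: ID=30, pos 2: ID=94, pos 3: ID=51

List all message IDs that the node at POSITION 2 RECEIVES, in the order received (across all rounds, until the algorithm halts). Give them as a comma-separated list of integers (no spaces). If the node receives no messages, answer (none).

Answer: 30,57,94

Derivation:
Round 1: pos1(id30) recv 57: fwd; pos2(id94) recv 30: drop; pos3(id51) recv 94: fwd; pos0(id57) recv 51: drop
Round 2: pos2(id94) recv 57: drop; pos0(id57) recv 94: fwd
Round 3: pos1(id30) recv 94: fwd
Round 4: pos2(id94) recv 94: ELECTED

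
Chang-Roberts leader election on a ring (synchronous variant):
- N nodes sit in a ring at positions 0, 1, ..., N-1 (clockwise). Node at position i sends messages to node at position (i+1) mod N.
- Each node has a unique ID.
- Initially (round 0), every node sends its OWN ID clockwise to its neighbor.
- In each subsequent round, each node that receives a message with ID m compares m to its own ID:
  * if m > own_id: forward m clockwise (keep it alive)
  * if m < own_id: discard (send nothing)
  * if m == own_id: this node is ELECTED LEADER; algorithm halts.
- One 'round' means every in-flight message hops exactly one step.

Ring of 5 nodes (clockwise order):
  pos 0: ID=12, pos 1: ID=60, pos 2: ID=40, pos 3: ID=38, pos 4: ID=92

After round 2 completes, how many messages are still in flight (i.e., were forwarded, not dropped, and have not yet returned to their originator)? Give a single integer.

Answer: 2

Derivation:
Round 1: pos1(id60) recv 12: drop; pos2(id40) recv 60: fwd; pos3(id38) recv 40: fwd; pos4(id92) recv 38: drop; pos0(id12) recv 92: fwd
Round 2: pos3(id38) recv 60: fwd; pos4(id92) recv 40: drop; pos1(id60) recv 92: fwd
After round 2: 2 messages still in flight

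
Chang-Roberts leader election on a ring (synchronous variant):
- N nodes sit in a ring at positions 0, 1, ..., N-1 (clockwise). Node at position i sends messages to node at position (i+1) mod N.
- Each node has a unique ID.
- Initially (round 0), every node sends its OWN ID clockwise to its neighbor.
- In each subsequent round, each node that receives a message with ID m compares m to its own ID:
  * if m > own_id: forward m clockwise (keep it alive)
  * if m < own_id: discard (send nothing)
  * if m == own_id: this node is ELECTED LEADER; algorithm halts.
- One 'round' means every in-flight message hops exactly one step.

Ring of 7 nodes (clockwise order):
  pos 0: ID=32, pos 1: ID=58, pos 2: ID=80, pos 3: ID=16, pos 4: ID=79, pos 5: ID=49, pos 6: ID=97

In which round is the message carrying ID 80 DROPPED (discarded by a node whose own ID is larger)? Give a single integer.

Answer: 4

Derivation:
Round 1: pos1(id58) recv 32: drop; pos2(id80) recv 58: drop; pos3(id16) recv 80: fwd; pos4(id79) recv 16: drop; pos5(id49) recv 79: fwd; pos6(id97) recv 49: drop; pos0(id32) recv 97: fwd
Round 2: pos4(id79) recv 80: fwd; pos6(id97) recv 79: drop; pos1(id58) recv 97: fwd
Round 3: pos5(id49) recv 80: fwd; pos2(id80) recv 97: fwd
Round 4: pos6(id97) recv 80: drop; pos3(id16) recv 97: fwd
Round 5: pos4(id79) recv 97: fwd
Round 6: pos5(id49) recv 97: fwd
Round 7: pos6(id97) recv 97: ELECTED
Message ID 80 originates at pos 2; dropped at pos 6 in round 4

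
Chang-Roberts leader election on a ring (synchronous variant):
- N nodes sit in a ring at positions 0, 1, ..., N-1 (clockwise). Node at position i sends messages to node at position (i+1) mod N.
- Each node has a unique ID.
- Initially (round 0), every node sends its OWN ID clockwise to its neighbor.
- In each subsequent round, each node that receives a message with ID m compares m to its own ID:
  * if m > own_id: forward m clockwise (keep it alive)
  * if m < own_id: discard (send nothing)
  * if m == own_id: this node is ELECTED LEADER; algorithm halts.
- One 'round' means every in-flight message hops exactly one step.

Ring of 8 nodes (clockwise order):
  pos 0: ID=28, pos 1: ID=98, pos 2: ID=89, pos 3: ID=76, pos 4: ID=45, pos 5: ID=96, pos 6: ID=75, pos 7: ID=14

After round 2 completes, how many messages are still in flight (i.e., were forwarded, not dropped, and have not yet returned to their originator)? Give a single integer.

Answer: 4

Derivation:
Round 1: pos1(id98) recv 28: drop; pos2(id89) recv 98: fwd; pos3(id76) recv 89: fwd; pos4(id45) recv 76: fwd; pos5(id96) recv 45: drop; pos6(id75) recv 96: fwd; pos7(id14) recv 75: fwd; pos0(id28) recv 14: drop
Round 2: pos3(id76) recv 98: fwd; pos4(id45) recv 89: fwd; pos5(id96) recv 76: drop; pos7(id14) recv 96: fwd; pos0(id28) recv 75: fwd
After round 2: 4 messages still in flight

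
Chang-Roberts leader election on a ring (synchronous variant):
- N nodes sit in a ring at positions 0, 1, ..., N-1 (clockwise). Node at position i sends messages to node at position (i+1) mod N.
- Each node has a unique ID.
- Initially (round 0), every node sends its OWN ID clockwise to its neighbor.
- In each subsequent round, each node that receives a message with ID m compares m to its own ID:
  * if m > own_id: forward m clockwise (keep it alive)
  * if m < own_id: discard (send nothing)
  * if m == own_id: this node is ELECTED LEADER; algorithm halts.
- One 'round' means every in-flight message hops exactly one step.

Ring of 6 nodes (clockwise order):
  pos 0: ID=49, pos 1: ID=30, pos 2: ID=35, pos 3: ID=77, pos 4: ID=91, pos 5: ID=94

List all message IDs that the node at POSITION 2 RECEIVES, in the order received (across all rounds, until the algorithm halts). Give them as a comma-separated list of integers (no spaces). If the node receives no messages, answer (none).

Round 1: pos1(id30) recv 49: fwd; pos2(id35) recv 30: drop; pos3(id77) recv 35: drop; pos4(id91) recv 77: drop; pos5(id94) recv 91: drop; pos0(id49) recv 94: fwd
Round 2: pos2(id35) recv 49: fwd; pos1(id30) recv 94: fwd
Round 3: pos3(id77) recv 49: drop; pos2(id35) recv 94: fwd
Round 4: pos3(id77) recv 94: fwd
Round 5: pos4(id91) recv 94: fwd
Round 6: pos5(id94) recv 94: ELECTED

Answer: 30,49,94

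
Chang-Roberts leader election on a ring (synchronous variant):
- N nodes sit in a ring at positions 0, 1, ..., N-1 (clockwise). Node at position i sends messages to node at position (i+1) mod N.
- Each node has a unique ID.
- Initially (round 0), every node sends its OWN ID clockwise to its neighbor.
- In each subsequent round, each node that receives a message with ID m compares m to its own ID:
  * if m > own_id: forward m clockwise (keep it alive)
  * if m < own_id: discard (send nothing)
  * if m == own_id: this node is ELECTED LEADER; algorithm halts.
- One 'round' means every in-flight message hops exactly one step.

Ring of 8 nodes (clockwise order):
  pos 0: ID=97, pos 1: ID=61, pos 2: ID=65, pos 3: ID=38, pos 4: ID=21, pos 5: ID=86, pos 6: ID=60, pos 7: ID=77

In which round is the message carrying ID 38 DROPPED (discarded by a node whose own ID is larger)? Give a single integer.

Answer: 2

Derivation:
Round 1: pos1(id61) recv 97: fwd; pos2(id65) recv 61: drop; pos3(id38) recv 65: fwd; pos4(id21) recv 38: fwd; pos5(id86) recv 21: drop; pos6(id60) recv 86: fwd; pos7(id77) recv 60: drop; pos0(id97) recv 77: drop
Round 2: pos2(id65) recv 97: fwd; pos4(id21) recv 65: fwd; pos5(id86) recv 38: drop; pos7(id77) recv 86: fwd
Round 3: pos3(id38) recv 97: fwd; pos5(id86) recv 65: drop; pos0(id97) recv 86: drop
Round 4: pos4(id21) recv 97: fwd
Round 5: pos5(id86) recv 97: fwd
Round 6: pos6(id60) recv 97: fwd
Round 7: pos7(id77) recv 97: fwd
Round 8: pos0(id97) recv 97: ELECTED
Message ID 38 originates at pos 3; dropped at pos 5 in round 2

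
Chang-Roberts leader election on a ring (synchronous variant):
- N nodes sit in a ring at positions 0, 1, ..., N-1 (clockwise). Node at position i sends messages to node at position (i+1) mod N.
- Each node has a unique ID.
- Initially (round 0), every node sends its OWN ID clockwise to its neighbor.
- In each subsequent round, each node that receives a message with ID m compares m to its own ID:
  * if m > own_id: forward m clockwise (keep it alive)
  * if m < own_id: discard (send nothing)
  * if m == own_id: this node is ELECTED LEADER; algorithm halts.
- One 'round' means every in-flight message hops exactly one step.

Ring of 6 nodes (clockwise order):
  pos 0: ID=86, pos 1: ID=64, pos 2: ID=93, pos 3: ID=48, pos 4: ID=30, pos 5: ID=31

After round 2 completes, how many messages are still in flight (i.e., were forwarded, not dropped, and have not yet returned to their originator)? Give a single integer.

Round 1: pos1(id64) recv 86: fwd; pos2(id93) recv 64: drop; pos3(id48) recv 93: fwd; pos4(id30) recv 48: fwd; pos5(id31) recv 30: drop; pos0(id86) recv 31: drop
Round 2: pos2(id93) recv 86: drop; pos4(id30) recv 93: fwd; pos5(id31) recv 48: fwd
After round 2: 2 messages still in flight

Answer: 2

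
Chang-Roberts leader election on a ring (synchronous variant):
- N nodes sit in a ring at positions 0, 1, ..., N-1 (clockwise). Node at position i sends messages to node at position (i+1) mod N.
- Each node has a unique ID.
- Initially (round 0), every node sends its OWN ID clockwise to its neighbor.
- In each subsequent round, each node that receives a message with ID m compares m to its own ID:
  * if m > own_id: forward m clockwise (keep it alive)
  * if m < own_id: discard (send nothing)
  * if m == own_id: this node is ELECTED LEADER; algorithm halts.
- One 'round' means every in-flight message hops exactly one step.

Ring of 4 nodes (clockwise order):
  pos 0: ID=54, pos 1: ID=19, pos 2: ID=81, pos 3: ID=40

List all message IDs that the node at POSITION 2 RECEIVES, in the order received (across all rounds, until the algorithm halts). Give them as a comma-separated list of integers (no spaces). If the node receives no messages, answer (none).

Answer: 19,54,81

Derivation:
Round 1: pos1(id19) recv 54: fwd; pos2(id81) recv 19: drop; pos3(id40) recv 81: fwd; pos0(id54) recv 40: drop
Round 2: pos2(id81) recv 54: drop; pos0(id54) recv 81: fwd
Round 3: pos1(id19) recv 81: fwd
Round 4: pos2(id81) recv 81: ELECTED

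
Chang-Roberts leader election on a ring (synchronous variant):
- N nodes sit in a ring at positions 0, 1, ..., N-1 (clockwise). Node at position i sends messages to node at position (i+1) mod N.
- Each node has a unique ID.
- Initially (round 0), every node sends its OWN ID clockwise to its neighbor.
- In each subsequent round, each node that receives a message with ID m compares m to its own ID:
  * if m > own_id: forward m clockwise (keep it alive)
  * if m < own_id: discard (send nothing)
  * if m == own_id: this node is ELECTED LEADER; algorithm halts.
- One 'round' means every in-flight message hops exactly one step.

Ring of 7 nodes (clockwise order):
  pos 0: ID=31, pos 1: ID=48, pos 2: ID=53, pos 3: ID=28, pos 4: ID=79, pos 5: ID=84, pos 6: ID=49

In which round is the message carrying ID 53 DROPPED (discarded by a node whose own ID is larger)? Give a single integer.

Round 1: pos1(id48) recv 31: drop; pos2(id53) recv 48: drop; pos3(id28) recv 53: fwd; pos4(id79) recv 28: drop; pos5(id84) recv 79: drop; pos6(id49) recv 84: fwd; pos0(id31) recv 49: fwd
Round 2: pos4(id79) recv 53: drop; pos0(id31) recv 84: fwd; pos1(id48) recv 49: fwd
Round 3: pos1(id48) recv 84: fwd; pos2(id53) recv 49: drop
Round 4: pos2(id53) recv 84: fwd
Round 5: pos3(id28) recv 84: fwd
Round 6: pos4(id79) recv 84: fwd
Round 7: pos5(id84) recv 84: ELECTED
Message ID 53 originates at pos 2; dropped at pos 4 in round 2

Answer: 2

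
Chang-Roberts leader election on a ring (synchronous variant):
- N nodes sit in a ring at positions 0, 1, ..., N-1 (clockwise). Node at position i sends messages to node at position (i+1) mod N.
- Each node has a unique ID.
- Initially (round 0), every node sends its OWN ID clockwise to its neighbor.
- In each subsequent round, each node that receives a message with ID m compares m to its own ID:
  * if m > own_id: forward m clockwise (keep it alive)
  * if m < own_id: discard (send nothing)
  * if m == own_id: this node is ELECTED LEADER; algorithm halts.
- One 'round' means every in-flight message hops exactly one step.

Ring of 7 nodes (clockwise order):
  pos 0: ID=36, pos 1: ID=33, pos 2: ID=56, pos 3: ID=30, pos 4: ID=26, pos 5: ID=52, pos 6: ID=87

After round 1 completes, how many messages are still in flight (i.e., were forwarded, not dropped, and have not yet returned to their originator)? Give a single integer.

Round 1: pos1(id33) recv 36: fwd; pos2(id56) recv 33: drop; pos3(id30) recv 56: fwd; pos4(id26) recv 30: fwd; pos5(id52) recv 26: drop; pos6(id87) recv 52: drop; pos0(id36) recv 87: fwd
After round 1: 4 messages still in flight

Answer: 4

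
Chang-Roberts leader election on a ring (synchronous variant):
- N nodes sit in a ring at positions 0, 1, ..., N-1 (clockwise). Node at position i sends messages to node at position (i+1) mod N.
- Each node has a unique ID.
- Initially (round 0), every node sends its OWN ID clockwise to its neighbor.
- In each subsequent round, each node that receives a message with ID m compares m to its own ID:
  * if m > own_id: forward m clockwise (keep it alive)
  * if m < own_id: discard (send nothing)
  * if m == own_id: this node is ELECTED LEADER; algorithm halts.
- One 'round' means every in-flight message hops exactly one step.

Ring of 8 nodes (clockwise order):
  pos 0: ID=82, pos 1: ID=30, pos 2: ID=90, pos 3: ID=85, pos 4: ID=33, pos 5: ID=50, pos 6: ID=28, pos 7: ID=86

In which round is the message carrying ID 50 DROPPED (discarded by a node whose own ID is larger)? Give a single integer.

Answer: 2

Derivation:
Round 1: pos1(id30) recv 82: fwd; pos2(id90) recv 30: drop; pos3(id85) recv 90: fwd; pos4(id33) recv 85: fwd; pos5(id50) recv 33: drop; pos6(id28) recv 50: fwd; pos7(id86) recv 28: drop; pos0(id82) recv 86: fwd
Round 2: pos2(id90) recv 82: drop; pos4(id33) recv 90: fwd; pos5(id50) recv 85: fwd; pos7(id86) recv 50: drop; pos1(id30) recv 86: fwd
Round 3: pos5(id50) recv 90: fwd; pos6(id28) recv 85: fwd; pos2(id90) recv 86: drop
Round 4: pos6(id28) recv 90: fwd; pos7(id86) recv 85: drop
Round 5: pos7(id86) recv 90: fwd
Round 6: pos0(id82) recv 90: fwd
Round 7: pos1(id30) recv 90: fwd
Round 8: pos2(id90) recv 90: ELECTED
Message ID 50 originates at pos 5; dropped at pos 7 in round 2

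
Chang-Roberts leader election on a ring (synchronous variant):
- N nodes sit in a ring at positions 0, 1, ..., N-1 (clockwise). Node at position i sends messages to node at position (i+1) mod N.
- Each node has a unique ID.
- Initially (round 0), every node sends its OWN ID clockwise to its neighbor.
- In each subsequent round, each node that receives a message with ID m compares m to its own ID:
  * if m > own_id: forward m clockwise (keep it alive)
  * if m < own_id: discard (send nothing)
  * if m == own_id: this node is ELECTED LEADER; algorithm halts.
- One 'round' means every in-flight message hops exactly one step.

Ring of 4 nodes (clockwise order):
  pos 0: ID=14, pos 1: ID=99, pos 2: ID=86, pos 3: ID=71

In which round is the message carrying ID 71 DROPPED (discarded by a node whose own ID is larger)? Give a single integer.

Answer: 2

Derivation:
Round 1: pos1(id99) recv 14: drop; pos2(id86) recv 99: fwd; pos3(id71) recv 86: fwd; pos0(id14) recv 71: fwd
Round 2: pos3(id71) recv 99: fwd; pos0(id14) recv 86: fwd; pos1(id99) recv 71: drop
Round 3: pos0(id14) recv 99: fwd; pos1(id99) recv 86: drop
Round 4: pos1(id99) recv 99: ELECTED
Message ID 71 originates at pos 3; dropped at pos 1 in round 2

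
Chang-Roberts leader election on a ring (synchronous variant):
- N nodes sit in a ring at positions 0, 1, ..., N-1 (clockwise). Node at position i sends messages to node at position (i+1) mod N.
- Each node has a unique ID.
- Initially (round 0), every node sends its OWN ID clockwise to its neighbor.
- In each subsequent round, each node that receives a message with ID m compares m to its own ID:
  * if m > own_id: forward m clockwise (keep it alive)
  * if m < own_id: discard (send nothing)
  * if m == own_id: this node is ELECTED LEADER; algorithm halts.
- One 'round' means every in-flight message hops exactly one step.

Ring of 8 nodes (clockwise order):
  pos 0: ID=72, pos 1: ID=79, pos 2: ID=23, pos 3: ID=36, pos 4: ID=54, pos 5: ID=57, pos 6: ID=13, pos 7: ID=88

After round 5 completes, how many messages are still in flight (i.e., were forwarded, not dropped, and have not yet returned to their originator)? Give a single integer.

Round 1: pos1(id79) recv 72: drop; pos2(id23) recv 79: fwd; pos3(id36) recv 23: drop; pos4(id54) recv 36: drop; pos5(id57) recv 54: drop; pos6(id13) recv 57: fwd; pos7(id88) recv 13: drop; pos0(id72) recv 88: fwd
Round 2: pos3(id36) recv 79: fwd; pos7(id88) recv 57: drop; pos1(id79) recv 88: fwd
Round 3: pos4(id54) recv 79: fwd; pos2(id23) recv 88: fwd
Round 4: pos5(id57) recv 79: fwd; pos3(id36) recv 88: fwd
Round 5: pos6(id13) recv 79: fwd; pos4(id54) recv 88: fwd
After round 5: 2 messages still in flight

Answer: 2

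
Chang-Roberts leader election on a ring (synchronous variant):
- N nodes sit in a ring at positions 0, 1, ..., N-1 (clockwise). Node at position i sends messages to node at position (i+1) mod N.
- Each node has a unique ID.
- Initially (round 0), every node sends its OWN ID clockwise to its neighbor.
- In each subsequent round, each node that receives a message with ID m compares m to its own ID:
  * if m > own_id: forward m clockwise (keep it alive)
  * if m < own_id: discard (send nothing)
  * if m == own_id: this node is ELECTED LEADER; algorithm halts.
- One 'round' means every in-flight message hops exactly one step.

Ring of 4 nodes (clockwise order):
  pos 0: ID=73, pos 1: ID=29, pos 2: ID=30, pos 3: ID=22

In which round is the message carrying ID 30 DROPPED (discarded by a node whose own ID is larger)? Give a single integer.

Answer: 2

Derivation:
Round 1: pos1(id29) recv 73: fwd; pos2(id30) recv 29: drop; pos3(id22) recv 30: fwd; pos0(id73) recv 22: drop
Round 2: pos2(id30) recv 73: fwd; pos0(id73) recv 30: drop
Round 3: pos3(id22) recv 73: fwd
Round 4: pos0(id73) recv 73: ELECTED
Message ID 30 originates at pos 2; dropped at pos 0 in round 2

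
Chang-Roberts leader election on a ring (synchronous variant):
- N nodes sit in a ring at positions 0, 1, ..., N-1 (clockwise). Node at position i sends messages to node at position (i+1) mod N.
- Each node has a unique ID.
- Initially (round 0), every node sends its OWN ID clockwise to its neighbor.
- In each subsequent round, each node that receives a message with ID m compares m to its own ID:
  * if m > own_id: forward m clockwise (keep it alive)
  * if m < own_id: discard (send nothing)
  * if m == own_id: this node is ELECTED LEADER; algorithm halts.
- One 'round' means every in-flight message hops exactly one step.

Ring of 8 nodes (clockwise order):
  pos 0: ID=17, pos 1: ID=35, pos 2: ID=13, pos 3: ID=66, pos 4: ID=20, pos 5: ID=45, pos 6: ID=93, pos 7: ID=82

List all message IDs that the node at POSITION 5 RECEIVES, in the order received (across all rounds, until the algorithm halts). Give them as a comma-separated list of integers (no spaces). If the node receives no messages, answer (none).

Round 1: pos1(id35) recv 17: drop; pos2(id13) recv 35: fwd; pos3(id66) recv 13: drop; pos4(id20) recv 66: fwd; pos5(id45) recv 20: drop; pos6(id93) recv 45: drop; pos7(id82) recv 93: fwd; pos0(id17) recv 82: fwd
Round 2: pos3(id66) recv 35: drop; pos5(id45) recv 66: fwd; pos0(id17) recv 93: fwd; pos1(id35) recv 82: fwd
Round 3: pos6(id93) recv 66: drop; pos1(id35) recv 93: fwd; pos2(id13) recv 82: fwd
Round 4: pos2(id13) recv 93: fwd; pos3(id66) recv 82: fwd
Round 5: pos3(id66) recv 93: fwd; pos4(id20) recv 82: fwd
Round 6: pos4(id20) recv 93: fwd; pos5(id45) recv 82: fwd
Round 7: pos5(id45) recv 93: fwd; pos6(id93) recv 82: drop
Round 8: pos6(id93) recv 93: ELECTED

Answer: 20,66,82,93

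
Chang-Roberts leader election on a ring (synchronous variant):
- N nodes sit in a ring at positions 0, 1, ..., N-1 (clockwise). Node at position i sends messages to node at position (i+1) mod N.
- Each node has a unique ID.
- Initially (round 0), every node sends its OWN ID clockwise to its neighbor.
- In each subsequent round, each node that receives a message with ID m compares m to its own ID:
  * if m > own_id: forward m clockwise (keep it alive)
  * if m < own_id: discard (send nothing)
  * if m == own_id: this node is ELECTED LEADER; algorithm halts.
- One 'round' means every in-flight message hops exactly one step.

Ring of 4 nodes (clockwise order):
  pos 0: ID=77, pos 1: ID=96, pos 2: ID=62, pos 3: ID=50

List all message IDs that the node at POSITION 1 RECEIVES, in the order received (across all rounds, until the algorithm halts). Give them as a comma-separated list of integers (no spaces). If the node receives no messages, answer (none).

Answer: 77,96

Derivation:
Round 1: pos1(id96) recv 77: drop; pos2(id62) recv 96: fwd; pos3(id50) recv 62: fwd; pos0(id77) recv 50: drop
Round 2: pos3(id50) recv 96: fwd; pos0(id77) recv 62: drop
Round 3: pos0(id77) recv 96: fwd
Round 4: pos1(id96) recv 96: ELECTED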